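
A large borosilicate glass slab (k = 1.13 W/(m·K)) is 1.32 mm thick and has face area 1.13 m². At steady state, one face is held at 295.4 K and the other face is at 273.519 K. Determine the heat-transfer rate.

Q = 21.2 kW

Q = kA·ΔT/L = 1.13 × 1.13 × |295.4 K − 273.519 K| / 0.00132 = 21200 W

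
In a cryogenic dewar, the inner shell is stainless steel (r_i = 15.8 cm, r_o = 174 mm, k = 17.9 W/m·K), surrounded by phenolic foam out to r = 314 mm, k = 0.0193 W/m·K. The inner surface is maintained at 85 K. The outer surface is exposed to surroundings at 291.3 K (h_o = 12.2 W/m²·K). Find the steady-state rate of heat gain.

Q = 19.4 W

Series thermal resistances, inner to outer:
  R_stainless steel = (1/0.158 − 1/0.174)/(4πk) = 0.5820/(4π·17.9) = 0.002587 K/W
  R_phenolic foam = (1/0.174 − 1/0.314)/(4πk) = 2.562/(4π·0.0193) = 10.57 K/W
  R_conv,out = 1/(4πr²h) = 1/(4π·0.314²·12.2) = 0.06616 K/W
ΣR = 0.002587 + 10.57 + 0.06616 = 10.64 K/W
Q = ΔT/ΣR = (85 K − 291.3 K)/10.64 = -19.4 W
(Negative Q ⇒ heat flows inward; heat gain = 19.4 W.)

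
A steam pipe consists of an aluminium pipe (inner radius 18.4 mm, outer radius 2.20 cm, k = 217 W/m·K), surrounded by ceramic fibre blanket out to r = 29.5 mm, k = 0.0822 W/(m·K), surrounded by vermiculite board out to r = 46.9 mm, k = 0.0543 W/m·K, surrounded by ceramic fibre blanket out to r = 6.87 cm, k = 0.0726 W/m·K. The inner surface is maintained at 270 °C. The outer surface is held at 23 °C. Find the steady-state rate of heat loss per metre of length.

Series thermal resistances, inner to outer:
  R'_aluminium = ln(0.0220/0.0184)/(2πk) = 0.1787/(2π·217) = 1.311×10^-4 m·K/W
  R'_ceramic fibre blanket = ln(0.0295/0.0220)/(2πk) = 0.2933/(2π·0.0822) = 0.5680 m·K/W
  R'_vermiculite board = ln(0.0469/0.0295)/(2πk) = 0.4636/(2π·0.0543) = 1.359 m·K/W
  R'_ceramic fibre blanket = ln(0.0687/0.0469)/(2πk) = 0.3817/(2π·0.0726) = 0.8368 m·K/W
ΣR = 1.311×10^-4 + 0.5680 + 1.359 + 0.8368 = 2.764 m·K/W
Q' = ΔT/ΣR = (270 °C − 23 °C)/2.764 = 89.4 W/m

Q' = 89.4 W/m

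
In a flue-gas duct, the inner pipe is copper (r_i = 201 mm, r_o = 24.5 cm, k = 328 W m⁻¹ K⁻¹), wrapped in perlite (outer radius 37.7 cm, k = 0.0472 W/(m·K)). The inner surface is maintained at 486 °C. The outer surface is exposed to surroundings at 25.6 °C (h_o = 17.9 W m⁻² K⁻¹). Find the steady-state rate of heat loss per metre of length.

Q' = 312 W/m

Treat each layer as a resistance in series:
  R'_copper = ln(0.245/0.201)/(2πk) = 0.1980/(2π·328) = 9.605×10^-5 m·K/W
  R'_perlite = ln(0.377/0.245)/(2πk) = 0.4310/(2π·0.0472) = 1.453 m·K/W
  R'_conv,out = 1/(2πr h) = 1/(2π·0.377·17.9) = 0.02358 m·K/W
ΣR = 9.605×10^-5 + 1.453 + 0.02358 = 1.477 m·K/W
Q' = ΔT/ΣR = (486 °C − 25.6 °C)/1.477 = 312 W/m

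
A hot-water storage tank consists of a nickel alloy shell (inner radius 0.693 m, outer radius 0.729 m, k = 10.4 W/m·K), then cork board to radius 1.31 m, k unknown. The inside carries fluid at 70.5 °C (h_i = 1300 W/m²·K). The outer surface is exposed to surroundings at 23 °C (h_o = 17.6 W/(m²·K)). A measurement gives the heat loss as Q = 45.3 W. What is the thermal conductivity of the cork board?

ΣR = ΔT/Q = |70.5 − 23|/45.3 = 1.049 K/W
Known resistances:
  R_conv,in = 1/(4πr²h) = 1/(4π·0.693²·1300) = 1.275×10^-4 K/W
  R_nickel alloy = (1/0.693 − 1/0.729)/(4πk) = 0.07126/(4π·10.4) = 5.453×10^-4 K/W
  R_conv,out = 1/(4πr²h) = 1/(4π·1.31²·17.6) = 0.002635 K/W
R_cork board = ΣR − ΣR_known = 1.049 − 0.003308 = 1.046 K/W
(1/r₁−1/r₂)/(4πk) = 1.046 ⇒ k = 0.6084/(4π·1.046) = 0.0463 W/m·K

k = 0.0463 W/m·K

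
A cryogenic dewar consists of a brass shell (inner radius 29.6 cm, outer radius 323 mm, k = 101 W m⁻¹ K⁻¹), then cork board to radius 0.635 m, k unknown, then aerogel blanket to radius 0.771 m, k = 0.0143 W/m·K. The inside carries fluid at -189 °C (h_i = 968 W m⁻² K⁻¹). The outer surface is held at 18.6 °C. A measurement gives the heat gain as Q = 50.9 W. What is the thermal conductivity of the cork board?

ΣR = ΔT/Q = |-189 − 18.6|/50.9 = 4.079 K/W
Known resistances:
  R_conv,in = 1/(4πr²h) = 1/(4π·0.296²·968) = 9.383×10^-4 K/W
  R_brass = (1/0.296 − 1/0.323)/(4πk) = 0.2824/(4π·101) = 2.225×10^-4 K/W
  R_aerogel blanket = (1/0.635 − 1/0.771)/(4πk) = 0.2778/(4π·0.0143) = 1.546 K/W
R_cork board = ΣR − ΣR_known = 4.079 − 1.547 = 2.532 K/W
(1/r₁−1/r₂)/(4πk) = 2.532 ⇒ k = 1.521/(4π·2.532) = 0.0478 W/m·K

k = 0.0478 W/m·K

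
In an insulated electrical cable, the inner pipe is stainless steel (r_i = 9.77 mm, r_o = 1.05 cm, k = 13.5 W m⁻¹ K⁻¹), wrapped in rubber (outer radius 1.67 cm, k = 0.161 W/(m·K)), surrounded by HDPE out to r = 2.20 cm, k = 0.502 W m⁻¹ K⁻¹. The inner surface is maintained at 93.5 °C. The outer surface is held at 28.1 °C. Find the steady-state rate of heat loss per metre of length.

Treat each layer as a resistance in series:
  R'_stainless steel = ln(0.0105/0.00977)/(2πk) = 0.07206/(2π·13.5) = 8.495×10^-4 m·K/W
  R'_rubber = ln(0.0167/0.0105)/(2πk) = 0.4640/(2π·0.161) = 0.4587 m·K/W
  R'_HDPE = ln(0.0220/0.0167)/(2πk) = 0.2756/(2π·0.502) = 0.08739 m·K/W
ΣR = 8.495×10^-4 + 0.4587 + 0.08739 = 0.5469 m·K/W
Q' = ΔT/ΣR = (93.5 °C − 28.1 °C)/0.5469 = 120 W/m

Q' = 120 W/m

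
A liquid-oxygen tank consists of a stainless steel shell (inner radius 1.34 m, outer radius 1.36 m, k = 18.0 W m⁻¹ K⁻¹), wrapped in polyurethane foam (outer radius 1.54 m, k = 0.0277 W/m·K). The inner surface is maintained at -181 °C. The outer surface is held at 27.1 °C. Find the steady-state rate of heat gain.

Q = 843 W

Series thermal resistances, inner to outer:
  R_stainless steel = (1/1.34 − 1/1.36)/(4πk) = 0.01097/(4π·18.0) = 4.852×10^-5 K/W
  R_polyurethane foam = (1/1.36 − 1/1.54)/(4πk) = 0.08594/(4π·0.0277) = 0.2469 K/W
ΣR = 4.852×10^-5 + 0.2469 = 0.2469 K/W
Q = ΔT/ΣR = (-181 °C − 27.1 °C)/0.2469 = -843 W
(Negative Q ⇒ heat flows inward; heat gain = 843 W.)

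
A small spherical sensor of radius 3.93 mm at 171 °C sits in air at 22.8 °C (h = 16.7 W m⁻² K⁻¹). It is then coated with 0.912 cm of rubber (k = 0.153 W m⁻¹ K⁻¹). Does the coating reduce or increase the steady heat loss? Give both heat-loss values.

increases: 0.480 → 1.23 W

Critical radius for a sphere: r_cr = 2k/h = 0.0183 m = 1.83 cm.
Outer radius after coating: r₂ = 0.00393 + 0.00912 = 0.01305 m.
Since r₁ < r_cr and r₂ ≤ r_cr, the coating moves toward the maximum at r_cr — heat loss rises.
Bare: R = 1/(4πr₁²h) = 308.5 K/W; Q = 148.2/308.5 = 0.480 W.
Coated: R = R_cond + R_conv = 120.5 K/W; Q = 148.2/120.5 = 1.23 W.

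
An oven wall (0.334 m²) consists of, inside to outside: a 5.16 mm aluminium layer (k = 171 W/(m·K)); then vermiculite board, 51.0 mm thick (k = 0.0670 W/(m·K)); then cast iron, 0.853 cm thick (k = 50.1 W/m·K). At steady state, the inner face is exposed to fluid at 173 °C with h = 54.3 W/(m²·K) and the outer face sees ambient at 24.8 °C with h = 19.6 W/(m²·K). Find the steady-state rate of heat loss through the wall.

Q = 59.6 W

Series thermal resistances, inner to outer:
  R_conv,in = 1/(hA) = 1/(54.3·0.334) = 0.05514 K/W
  R_aluminium = L/(kA) = 0.00516/(171·0.334) = 9.035×10^-5 K/W
  R_vermiculite board = L/(kA) = 0.0510/(0.0670·0.334) = 2.279 K/W
  R_cast iron = L/(kA) = 0.00853/(50.1·0.334) = 5.098×10^-4 K/W
  R_conv,out = 1/(hA) = 1/(19.6·0.334) = 0.1528 K/W
ΣR = 0.05514 + 9.035×10^-5 + 2.279 + 5.098×10^-4 + 0.1528 = 2.488 K/W
Q = ΔT/ΣR = (173 °C − 24.8 °C)/2.488 = 59.6 W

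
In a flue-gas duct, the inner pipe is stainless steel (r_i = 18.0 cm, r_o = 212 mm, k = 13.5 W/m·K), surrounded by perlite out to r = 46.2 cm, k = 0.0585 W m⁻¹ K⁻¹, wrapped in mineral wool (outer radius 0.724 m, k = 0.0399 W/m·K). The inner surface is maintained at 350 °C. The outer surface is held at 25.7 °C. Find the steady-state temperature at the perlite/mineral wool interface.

Resistance network (inner→outer):
  R'_stainless steel = ln(0.212/0.180)/(2πk) = 0.1636/(2π·13.5) = 0.001929 m·K/W
  R'_perlite = ln(0.462/0.212)/(2πk) = 0.7790/(2π·0.0585) = 2.119 m·K/W
  R'_mineral wool = ln(0.724/0.462)/(2πk) = 0.4492/(2π·0.0399) = 1.792 m·K/W
ΣR = 0.001929 + 2.119 + 1.792 = 3.913 m·K/W
Q' = ΔT/ΣR = (350 °C − 25.7 °C)/3.913 = 82.88 W/m
From the inner boundary to the perlite/mineral wool interface, ΣR_partial = 2.121 m·K/W.
T_interface = T_in − Q'·ΣR_partial = 350 °C − (82.88)(2.121) = 174 °C

T = 174 °C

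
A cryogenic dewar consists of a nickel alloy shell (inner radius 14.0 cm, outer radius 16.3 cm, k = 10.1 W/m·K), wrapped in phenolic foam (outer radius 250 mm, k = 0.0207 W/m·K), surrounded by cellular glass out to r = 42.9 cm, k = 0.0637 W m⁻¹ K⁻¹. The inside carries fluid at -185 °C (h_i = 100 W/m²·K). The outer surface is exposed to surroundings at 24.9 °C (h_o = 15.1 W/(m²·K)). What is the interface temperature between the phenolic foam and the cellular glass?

T = -17.9 °C

Series thermal resistances, inner to outer:
  R_conv,in = 1/(4πr²h) = 1/(4π·0.140²·100) = 0.04060 K/W
  R_nickel alloy = (1/0.140 − 1/0.163)/(4πk) = 1.008/(4π·10.1) = 0.007941 K/W
  R_phenolic foam = (1/0.163 − 1/0.250)/(4πk) = 2.135/(4π·0.0207) = 8.208 K/W
  R_cellular glass = (1/0.250 − 1/0.429)/(4πk) = 1.669/(4π·0.0637) = 2.085 K/W
  R_conv,out = 1/(4πr²h) = 1/(4π·0.429²·15.1) = 0.02864 K/W
ΣR = 0.04060 + 0.007941 + 8.208 + 2.085 + 0.02864 = 10.37 K/W
Q = ΔT/ΣR = (-185 °C − 24.9 °C)/10.37 = -20.24 W
From the inner boundary to the phenolic foam/cellular glass interface, ΣR_partial = 8.257 K/W.
T_interface = T_in − Q·ΣR_partial = -185 °C − (-20.24)(8.257) = -17.9 °C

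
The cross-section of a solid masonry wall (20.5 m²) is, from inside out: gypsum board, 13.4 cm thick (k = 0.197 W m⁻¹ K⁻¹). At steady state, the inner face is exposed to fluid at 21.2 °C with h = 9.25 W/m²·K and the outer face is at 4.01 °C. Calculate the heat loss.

Q = 447 W

Treat each layer as a resistance in series:
  R_conv,in = 1/(hA) = 1/(9.25·20.5) = 0.005274 K/W
  R_gypsum board = L/(kA) = 0.134/(0.197·20.5) = 0.03318 K/W
ΣR = 0.005274 + 0.03318 = 0.03845 K/W
Q = ΔT/ΣR = (21.2 °C − 4.01 °C)/0.03845 = 447 W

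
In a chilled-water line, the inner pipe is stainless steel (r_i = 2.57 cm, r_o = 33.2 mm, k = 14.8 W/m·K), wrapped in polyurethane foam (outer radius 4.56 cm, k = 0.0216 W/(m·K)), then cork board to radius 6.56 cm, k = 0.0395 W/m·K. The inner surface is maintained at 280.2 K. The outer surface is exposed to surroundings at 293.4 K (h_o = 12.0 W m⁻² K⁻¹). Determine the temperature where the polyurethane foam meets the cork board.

T = 287.9 K

Series thermal resistances, inner to outer:
  R'_stainless steel = ln(0.0332/0.0257)/(2πk) = 0.2561/(2π·14.8) = 0.002754 m·K/W
  R'_polyurethane foam = ln(0.0456/0.0332)/(2πk) = 0.3174/(2π·0.0216) = 2.338 m·K/W
  R'_cork board = ln(0.0656/0.0456)/(2πk) = 0.3637/(2π·0.0395) = 1.465 m·K/W
  R'_conv,out = 1/(2πr h) = 1/(2π·0.0656·12.0) = 0.2022 m·K/W
ΣR = 0.002754 + 2.338 + 1.465 + 0.2022 = 4.008 m·K/W
Q' = ΔT/ΣR = (280.2 K − 293.4 K)/4.008 = -3.293 W/m
From the inner boundary to the polyurethane foam/cork board interface, ΣR_partial = 2.341 m·K/W.
T_interface = T_in − Q'·ΣR_partial = 280.2 K − (-3.293)(2.341) = 287.9 K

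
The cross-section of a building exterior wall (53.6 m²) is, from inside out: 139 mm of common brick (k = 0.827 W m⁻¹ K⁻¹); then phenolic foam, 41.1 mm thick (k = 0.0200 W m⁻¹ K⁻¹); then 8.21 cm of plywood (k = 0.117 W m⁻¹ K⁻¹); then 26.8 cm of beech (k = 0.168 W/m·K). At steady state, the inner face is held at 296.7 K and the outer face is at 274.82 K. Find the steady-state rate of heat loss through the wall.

Treat each layer as a resistance in series:
  R_common brick = L/(kA) = 0.139/(0.827·53.6) = 0.003136 K/W
  R_phenolic foam = L/(kA) = 0.0411/(0.0200·53.6) = 0.03834 K/W
  R_plywood = L/(kA) = 0.0821/(0.117·53.6) = 0.01309 K/W
  R_beech = L/(kA) = 0.268/(0.168·53.6) = 0.02976 K/W
ΣR = 0.003136 + 0.03834 + 0.01309 + 0.02976 = 0.08433 K/W
Q = ΔT/ΣR = (296.7 K − 274.82 K)/0.08433 = 259 W

Q = 259 W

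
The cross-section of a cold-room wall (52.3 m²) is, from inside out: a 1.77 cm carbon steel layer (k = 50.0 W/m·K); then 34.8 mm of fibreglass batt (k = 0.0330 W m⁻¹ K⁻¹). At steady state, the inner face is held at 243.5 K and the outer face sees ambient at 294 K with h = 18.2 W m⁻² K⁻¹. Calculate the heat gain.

Q = 2.38 kW

Resistance network (inner→outer):
  R_carbon steel = L/(kA) = 0.0177/(50.0·52.3) = 6.769×10^-6 K/W
  R_fibreglass batt = L/(kA) = 0.0348/(0.0330·52.3) = 0.02016 K/W
  R_conv,out = 1/(hA) = 1/(18.2·52.3) = 0.001051 K/W
ΣR = 6.769×10^-6 + 0.02016 + 0.001051 = 0.02122 K/W
Q = ΔT/ΣR = (243.5 K − 294 K)/0.02122 = -2380 W
(Negative Q ⇒ heat flows inward; heat gain = 2380 W.)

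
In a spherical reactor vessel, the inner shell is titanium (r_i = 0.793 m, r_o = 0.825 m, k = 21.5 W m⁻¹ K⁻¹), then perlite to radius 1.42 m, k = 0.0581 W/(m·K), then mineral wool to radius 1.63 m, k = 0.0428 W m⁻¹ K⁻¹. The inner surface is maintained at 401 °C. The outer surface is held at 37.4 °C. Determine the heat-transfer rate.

Q = 421 W

Series thermal resistances, inner to outer:
  R_titanium = (1/0.793 − 1/0.825)/(4πk) = 0.04891/(4π·21.5) = 1.810×10^-4 K/W
  R_perlite = (1/0.825 − 1/1.42)/(4πk) = 0.5079/(4π·0.0581) = 0.6956 K/W
  R_mineral wool = (1/1.42 − 1/1.63)/(4πk) = 0.09073/(4π·0.0428) = 0.1687 K/W
ΣR = 1.810×10^-4 + 0.6956 + 0.1687 = 0.8645 K/W
Q = ΔT/ΣR = (401 °C − 37.4 °C)/0.8645 = 421 W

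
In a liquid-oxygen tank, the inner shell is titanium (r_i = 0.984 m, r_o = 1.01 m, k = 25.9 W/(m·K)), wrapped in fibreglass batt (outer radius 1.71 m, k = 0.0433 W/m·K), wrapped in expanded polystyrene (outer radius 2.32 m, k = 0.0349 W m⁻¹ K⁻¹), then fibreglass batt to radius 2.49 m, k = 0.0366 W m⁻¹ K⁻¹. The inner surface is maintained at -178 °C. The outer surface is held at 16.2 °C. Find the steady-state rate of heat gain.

Q = 167 W

Treat each layer as a resistance in series:
  R_titanium = (1/0.984 − 1/1.01)/(4πk) = 0.02616/(4π·25.9) = 8.038×10^-5 K/W
  R_fibreglass batt = (1/1.01 − 1/1.71)/(4πk) = 0.4053/(4π·0.0433) = 0.7449 K/W
  R_expanded polystyrene = (1/1.71 − 1/2.32)/(4πk) = 0.1538/(4π·0.0349) = 0.3506 K/W
  R_fibreglass batt = (1/2.32 − 1/2.49)/(4πk) = 0.02943/(4π·0.0366) = 0.06398 K/W
ΣR = 8.038×10^-5 + 0.7449 + 0.3506 + 0.06398 = 1.160 K/W
Q = ΔT/ΣR = (-178 °C − 16.2 °C)/1.160 = -167 W
(Negative Q ⇒ heat flows inward; heat gain = 167 W.)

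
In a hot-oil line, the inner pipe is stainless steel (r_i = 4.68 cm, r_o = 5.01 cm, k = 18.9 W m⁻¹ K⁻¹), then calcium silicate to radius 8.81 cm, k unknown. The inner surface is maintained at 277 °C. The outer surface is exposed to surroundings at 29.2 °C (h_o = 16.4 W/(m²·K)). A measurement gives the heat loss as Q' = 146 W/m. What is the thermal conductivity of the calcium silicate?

ΣR = ΔT/Q' = |277 − 29.2|/146 = 1.697 m·K/W
Known resistances:
  R'_stainless steel = ln(0.0501/0.0468)/(2πk) = 0.06814/(2π·18.9) = 5.738×10^-4 m·K/W
  R'_conv,out = 1/(2πr h) = 1/(2π·0.0881·16.4) = 0.1102 m·K/W
R_calcium silicate = ΣR − ΣR_known = 1.697 − 0.1108 = 1.586 m·K/W
ln(r₂/r₁)/(2πk) = 1.586 ⇒ k = 0.5645/(2π·1.586) = 0.0566 W/m·K

k = 0.0566 W/m·K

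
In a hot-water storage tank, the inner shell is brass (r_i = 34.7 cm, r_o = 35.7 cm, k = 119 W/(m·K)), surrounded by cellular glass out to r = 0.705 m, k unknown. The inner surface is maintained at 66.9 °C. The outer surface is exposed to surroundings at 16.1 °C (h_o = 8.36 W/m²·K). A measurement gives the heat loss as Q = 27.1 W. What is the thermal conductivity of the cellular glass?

ΣR = ΔT/Q = |66.9 − 16.1|/27.1 = 1.875 K/W
Known resistances:
  R_brass = (1/0.347 − 1/0.357)/(4πk) = 0.08072/(4π·119) = 5.398×10^-5 K/W
  R_conv,out = 1/(4πr²h) = 1/(4π·0.705²·8.36) = 0.01915 K/W
R_cellular glass = ΣR − ΣR_known = 1.875 − 0.01920 = 1.856 K/W
(1/r₁−1/r₂)/(4πk) = 1.856 ⇒ k = 1.383/(4π·1.856) = 0.0593 W/m·K

k = 0.0593 W/m·K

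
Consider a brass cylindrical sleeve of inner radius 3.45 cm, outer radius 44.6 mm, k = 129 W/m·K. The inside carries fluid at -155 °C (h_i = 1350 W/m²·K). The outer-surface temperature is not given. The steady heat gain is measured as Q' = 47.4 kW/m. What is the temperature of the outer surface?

Series resistances:
  R'_conv,in = 1/(2πr h) = 1/(2π·0.0345·1350) = 0.003417 m·K/W
  R'_brass = ln(0.0446/0.0345)/(2πk) = 0.2568/(2π·129) = 3.168×10^-4 m·K/W
ΣR = 0.003734 m·K/W
ΔT = Q'·ΣR = 47400 × 0.003734 = 177.0 K
Heat flows inward, so T_out = T_in + ΔT = -155 + 177.0 = 22.0 °C

T_out = 22.0 °C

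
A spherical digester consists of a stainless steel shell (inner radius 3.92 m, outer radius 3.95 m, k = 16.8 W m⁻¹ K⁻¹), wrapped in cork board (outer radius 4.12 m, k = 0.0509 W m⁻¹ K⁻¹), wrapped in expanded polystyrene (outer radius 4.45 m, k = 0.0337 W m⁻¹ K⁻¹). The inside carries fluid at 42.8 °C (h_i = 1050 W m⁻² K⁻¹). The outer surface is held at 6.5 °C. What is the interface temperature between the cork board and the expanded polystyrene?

T = 32.7 °C

Resistance network (inner→outer):
  R_conv,in = 1/(4πr²h) = 1/(4π·3.92²·1050) = 4.932×10^-6 K/W
  R_stainless steel = (1/3.92 − 1/3.95)/(4πk) = 0.001937/(4π·16.8) = 9.177×10^-6 K/W
  R_cork board = (1/3.95 − 1/4.12)/(4πk) = 0.01045/(4π·0.0509) = 0.01633 K/W
  R_expanded polystyrene = (1/4.12 − 1/4.45)/(4πk) = 0.01800/(4π·0.0337) = 0.04250 K/W
ΣR = 4.932×10^-6 + 9.177×10^-6 + 0.01633 + 0.04250 = 0.05884 K/W
Q = ΔT/ΣR = (42.8 °C − 6.5 °C)/0.05884 = 616.9 W
From the inner boundary to the cork board/expanded polystyrene interface, ΣR_partial = 0.01634 K/W.
T_interface = T_in − Q·ΣR_partial = 42.8 °C − (616.9)(0.01634) = 32.7 °C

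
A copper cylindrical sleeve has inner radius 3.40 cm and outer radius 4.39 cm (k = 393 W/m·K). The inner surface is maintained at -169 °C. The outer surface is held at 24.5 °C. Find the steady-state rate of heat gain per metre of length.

Q' = 2πk·ΔT/ln(r₂/r₁) = 2π × 393 × 193.5 / ln(0.0439/0.0340) = 1.87×10^6 W/m

Q' = 1.87×10^6 W/m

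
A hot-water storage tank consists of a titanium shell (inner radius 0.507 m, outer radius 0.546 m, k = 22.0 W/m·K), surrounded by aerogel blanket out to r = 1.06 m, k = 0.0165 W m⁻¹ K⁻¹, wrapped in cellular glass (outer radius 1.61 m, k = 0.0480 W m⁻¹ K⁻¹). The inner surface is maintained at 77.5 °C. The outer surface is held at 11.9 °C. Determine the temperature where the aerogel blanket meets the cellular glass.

Series thermal resistances, inner to outer:
  R_titanium = (1/0.507 − 1/0.546)/(4πk) = 0.1409/(4π·22.0) = 5.096×10^-4 K/W
  R_aerogel blanket = (1/0.546 − 1/1.06)/(4πk) = 0.8881/(4π·0.0165) = 4.283 K/W
  R_cellular glass = (1/1.06 − 1/1.61)/(4πk) = 0.3223/(4π·0.0480) = 0.5343 K/W
ΣR = 5.096×10^-4 + 4.283 + 0.5343 = 4.818 K/W
Q = ΔT/ΣR = (77.5 °C − 11.9 °C)/4.818 = 13.62 W
From the inner boundary to the aerogel blanket/cellular glass interface, ΣR_partial = 4.284 K/W.
T_interface = T_in − Q·ΣR_partial = 77.5 °C − (13.62)(4.284) = 19.2 °C

T = 19.2 °C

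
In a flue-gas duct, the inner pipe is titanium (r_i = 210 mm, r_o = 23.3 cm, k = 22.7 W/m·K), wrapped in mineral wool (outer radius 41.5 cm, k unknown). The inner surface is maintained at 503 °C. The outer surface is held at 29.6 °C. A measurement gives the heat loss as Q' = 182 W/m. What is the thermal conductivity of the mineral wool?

k = 0.0353 W/m·K

ΣR = ΔT/Q' = |503 − 29.6|/182 = 2.601 m·K/W
Known resistances:
  R'_titanium = ln(0.233/0.210)/(2πk) = 0.1039/(2π·22.7) = 7.287×10^-4 m·K/W
R_mineral wool = ΣR − ΣR_known = 2.601 − 7.287×10^-4 = 2.600 m·K/W
ln(r₂/r₁)/(2πk) = 2.600 ⇒ k = 0.5772/(2π·2.600) = 0.0353 W/m·K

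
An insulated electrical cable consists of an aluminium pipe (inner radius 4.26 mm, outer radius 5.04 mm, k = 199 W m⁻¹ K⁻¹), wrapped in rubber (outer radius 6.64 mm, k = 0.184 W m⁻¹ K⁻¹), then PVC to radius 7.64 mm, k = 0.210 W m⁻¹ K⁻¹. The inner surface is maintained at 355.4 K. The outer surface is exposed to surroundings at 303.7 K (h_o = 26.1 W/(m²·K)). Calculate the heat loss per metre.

Q' = 45.2 W/m

Series thermal resistances, inner to outer:
  R'_aluminium = ln(0.00504/0.00426)/(2πk) = 0.1681/(2π·199) = 1.345×10^-4 m·K/W
  R'_rubber = ln(0.00664/0.00504)/(2πk) = 0.2757/(2π·0.184) = 0.2385 m·K/W
  R'_PVC = ln(0.00764/0.00664)/(2πk) = 0.1403/(2π·0.210) = 0.1063 m·K/W
  R'_conv,out = 1/(2πr h) = 1/(2π·0.00764·26.1) = 0.7982 m·K/W
ΣR = 1.345×10^-4 + 0.2385 + 0.1063 + 0.7982 = 1.143 m·K/W
Q' = ΔT/ΣR = (355.4 K − 303.7 K)/1.143 = 45.2 W/m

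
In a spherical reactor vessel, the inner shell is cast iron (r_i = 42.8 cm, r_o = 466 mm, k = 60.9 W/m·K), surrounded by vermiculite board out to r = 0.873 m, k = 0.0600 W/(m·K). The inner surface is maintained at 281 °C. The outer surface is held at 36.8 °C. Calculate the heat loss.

Treat each layer as a resistance in series:
  R_cast iron = (1/0.428 − 1/0.466)/(4πk) = 0.1905/(4π·60.9) = 2.490×10^-4 K/W
  R_vermiculite board = (1/0.466 − 1/0.873)/(4πk) = 1.000/(4π·0.0600) = 1.327 K/W
ΣR = 2.490×10^-4 + 1.327 = 1.327 K/W
Q = ΔT/ΣR = (281 °C − 36.8 °C)/1.327 = 184 W

Q = 184 W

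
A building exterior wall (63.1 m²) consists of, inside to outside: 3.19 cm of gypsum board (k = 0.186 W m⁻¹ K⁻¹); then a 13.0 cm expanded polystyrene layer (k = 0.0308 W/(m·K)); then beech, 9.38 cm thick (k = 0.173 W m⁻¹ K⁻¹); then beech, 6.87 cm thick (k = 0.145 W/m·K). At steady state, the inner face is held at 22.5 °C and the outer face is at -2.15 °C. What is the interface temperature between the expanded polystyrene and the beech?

Resistance network (inner→outer):
  R_gypsum board = L/(kA) = 0.0319/(0.186·63.1) = 0.002718 K/W
  R_expanded polystyrene = L/(kA) = 0.130/(0.0308·63.1) = 0.06689 K/W
  R_beech = L/(kA) = 0.0938/(0.173·63.1) = 0.008593 K/W
  R_beech = L/(kA) = 0.0687/(0.145·63.1) = 0.007509 K/W
ΣR = 0.002718 + 0.06689 + 0.008593 + 0.007509 = 0.08571 K/W
Q = ΔT/ΣR = (22.5 °C − -2.15 °C)/0.08571 = 287.6 W
From the inner boundary to the expanded polystyrene/beech interface, ΣR_partial = 0.06961 K/W.
T_interface = T_in − Q·ΣR_partial = 22.5 °C − (287.6)(0.06961) = 2.48 °C

T = 2.48 °C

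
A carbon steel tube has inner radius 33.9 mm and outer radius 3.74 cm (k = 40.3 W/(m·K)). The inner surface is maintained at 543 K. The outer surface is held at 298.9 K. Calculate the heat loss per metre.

Q' = 6.29×10^5 W/m

Q' = 2πk·ΔT/ln(r₂/r₁) = 2π × 40.3 × 244.1 / ln(0.0374/0.0339) = 6.29×10^5 W/m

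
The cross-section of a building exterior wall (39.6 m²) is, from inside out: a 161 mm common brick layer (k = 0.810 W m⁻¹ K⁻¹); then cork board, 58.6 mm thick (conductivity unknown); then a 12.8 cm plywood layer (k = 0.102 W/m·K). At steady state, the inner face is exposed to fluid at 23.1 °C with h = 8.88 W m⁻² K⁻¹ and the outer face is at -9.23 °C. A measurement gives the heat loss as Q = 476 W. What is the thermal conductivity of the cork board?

ΣR = ΔT/Q = |23.1 − -9.23|/476 = 0.06792 K/W
Known resistances:
  R_conv,in = 1/(hA) = 1/(8.88·39.6) = 0.002844 K/W
  R_common brick = L/(kA) = 0.161/(0.810·39.6) = 0.005019 K/W
  R_plywood = L/(kA) = 0.128/(0.102·39.6) = 0.03169 K/W
R_cork board = ΣR − ΣR_known = 0.06792 − 0.03955 = 0.02837 K/W
L/(kA) = 0.02837 ⇒ k = 0.0586/(0.02837·39.6) = 0.0522 W/m·K

k = 0.0522 W/m·K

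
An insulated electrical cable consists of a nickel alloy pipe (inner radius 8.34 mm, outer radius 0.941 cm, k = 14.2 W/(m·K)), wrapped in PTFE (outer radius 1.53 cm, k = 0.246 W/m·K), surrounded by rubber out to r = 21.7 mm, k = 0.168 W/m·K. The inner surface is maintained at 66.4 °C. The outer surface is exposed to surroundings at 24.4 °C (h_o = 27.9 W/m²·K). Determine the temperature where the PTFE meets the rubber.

Treat each layer as a resistance in series:
  R'_nickel alloy = ln(0.00941/0.00834)/(2πk) = 0.1207/(2π·14.2) = 0.001353 m·K/W
  R'_PTFE = ln(0.0153/0.00941)/(2πk) = 0.4861/(2π·0.246) = 0.3145 m·K/W
  R'_rubber = ln(0.0217/0.0153)/(2πk) = 0.3495/(2π·0.168) = 0.3311 m·K/W
  R'_conv,out = 1/(2πr h) = 1/(2π·0.0217·27.9) = 0.2629 m·K/W
ΣR = 0.001353 + 0.3145 + 0.3311 + 0.2629 = 0.9099 m·K/W
Q' = ΔT/ΣR = (66.4 °C − 24.4 °C)/0.9099 = 46.16 W/m
From the inner boundary to the PTFE/rubber interface, ΣR_partial = 0.3159 m·K/W.
T_interface = T_in − Q'·ΣR_partial = 66.4 °C − (46.16)(0.3159) = 51.8 °C

T = 51.8 °C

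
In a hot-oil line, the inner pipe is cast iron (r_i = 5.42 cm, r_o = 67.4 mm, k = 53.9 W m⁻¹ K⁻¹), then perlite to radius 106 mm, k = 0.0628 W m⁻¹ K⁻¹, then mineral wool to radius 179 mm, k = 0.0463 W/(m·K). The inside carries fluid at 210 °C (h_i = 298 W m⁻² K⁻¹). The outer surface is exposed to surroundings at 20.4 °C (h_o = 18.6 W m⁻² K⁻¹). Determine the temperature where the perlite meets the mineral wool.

T = 137 °C

Treat each layer as a resistance in series:
  R'_conv,in = 1/(2πr h) = 1/(2π·0.0542·298) = 0.009854 m·K/W
  R'_cast iron = ln(0.0674/0.0542)/(2πk) = 0.2180/(2π·53.9) = 6.436×10^-4 m·K/W
  R'_perlite = ln(0.106/0.0674)/(2πk) = 0.4528/(2π·0.0628) = 1.148 m·K/W
  R'_mineral wool = ln(0.179/0.106)/(2πk) = 0.5239/(2π·0.0463) = 1.801 m·K/W
  R'_conv,out = 1/(2πr h) = 1/(2π·0.179·18.6) = 0.04780 m·K/W
ΣR = 0.009854 + 6.436×10^-4 + 1.148 + 1.801 + 0.04780 = 3.007 m·K/W
Q' = ΔT/ΣR = (210 °C − 20.4 °C)/3.007 = 63.05 W/m
From the inner boundary to the perlite/mineral wool interface, ΣR_partial = 1.158 m·K/W.
T_interface = T_in − Q'·ΣR_partial = 210 °C − (63.05)(1.158) = 137 °C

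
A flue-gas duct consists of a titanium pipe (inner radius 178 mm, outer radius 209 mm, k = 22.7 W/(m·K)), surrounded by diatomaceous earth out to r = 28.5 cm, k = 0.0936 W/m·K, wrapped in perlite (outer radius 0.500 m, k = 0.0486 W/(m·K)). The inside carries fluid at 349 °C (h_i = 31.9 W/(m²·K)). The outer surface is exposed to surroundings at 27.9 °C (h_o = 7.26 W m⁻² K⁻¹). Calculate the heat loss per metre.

Series thermal resistances, inner to outer:
  R'_conv,in = 1/(2πr h) = 1/(2π·0.178·31.9) = 0.02803 m·K/W
  R'_titanium = ln(0.209/0.178)/(2πk) = 0.1606/(2π·22.7) = 0.001126 m·K/W
  R'_diatomaceous earth = ln(0.285/0.209)/(2πk) = 0.3102/(2π·0.0936) = 0.5274 m·K/W
  R'_perlite = ln(0.500/0.285)/(2πk) = 0.5621/(2π·0.0486) = 1.841 m·K/W
  R'_conv,out = 1/(2πr h) = 1/(2π·0.500·7.26) = 0.04384 m·K/W
ΣR = 0.02803 + 0.001126 + 0.5274 + 1.841 + 0.04384 = 2.441 m·K/W
Q' = ΔT/ΣR = (349 °C − 27.9 °C)/2.441 = 132 W/m

Q' = 132 W/m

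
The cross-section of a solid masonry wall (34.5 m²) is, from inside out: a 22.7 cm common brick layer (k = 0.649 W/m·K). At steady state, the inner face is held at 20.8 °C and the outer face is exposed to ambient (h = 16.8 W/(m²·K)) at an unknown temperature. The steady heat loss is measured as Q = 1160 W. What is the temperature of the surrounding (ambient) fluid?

Sum the resistances:
  R_common brick = L/(kA) = 0.227/(0.649·34.5) = 0.01014 K/W
  R_conv,out = 1/(hA) = 1/(16.8·34.5) = 0.001725 K/W
ΣR = 0.01186 K/W
ΔT = Q·ΣR = 1160 × 0.01186 = 13.76 K
Heat flows outward, so T_out = T_in − ΔT = 20.8 − 13.76 = 7.04 °C

T_out = 7.04 °C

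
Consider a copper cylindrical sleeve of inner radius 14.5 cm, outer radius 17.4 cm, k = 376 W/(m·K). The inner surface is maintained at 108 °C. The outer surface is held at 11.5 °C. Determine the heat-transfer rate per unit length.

Q' = 2πk·ΔT/ln(r₂/r₁) = 2π × 376 × 96.5 / ln(0.174/0.145) = 1.25×10^6 W/m

Q' = 1250 kW/m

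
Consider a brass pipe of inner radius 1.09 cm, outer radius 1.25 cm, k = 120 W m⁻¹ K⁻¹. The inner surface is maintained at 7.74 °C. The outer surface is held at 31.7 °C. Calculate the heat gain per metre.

Q' = 2πk·ΔT/ln(r₂/r₁) = 2π × 120 × 23.96 / ln(0.0125/0.0109) = 1.32×10^5 W/m

Q' = 1.32×10^5 W/m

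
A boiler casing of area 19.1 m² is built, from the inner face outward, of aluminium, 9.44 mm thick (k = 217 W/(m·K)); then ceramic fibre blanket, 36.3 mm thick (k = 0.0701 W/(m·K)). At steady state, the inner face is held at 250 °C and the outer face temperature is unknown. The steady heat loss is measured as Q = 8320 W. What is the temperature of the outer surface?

Sum the resistances:
  R_aluminium = L/(kA) = 0.00944/(217·19.1) = 2.278×10^-6 K/W
  R_ceramic fibre blanket = L/(kA) = 0.0363/(0.0701·19.1) = 0.02711 K/W
ΣR = 0.02711 K/W
ΔT = Q·ΣR = 8320 × 0.02711 = 225.6 K
Heat flows outward, so T_out = T_in − ΔT = 250 − 225.6 = 24.4 °C

T_out = 24.4 °C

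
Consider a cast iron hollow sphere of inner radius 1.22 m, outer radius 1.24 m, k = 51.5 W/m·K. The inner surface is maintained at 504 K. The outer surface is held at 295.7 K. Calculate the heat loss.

Q = 4πk·ΔT/(1/r₁ − 1/r₂) = 4π × 51.5 × 208.3 / (1/1.22 − 1/1.24) = 1.02×10^7 W

Q = 1.02×10^7 W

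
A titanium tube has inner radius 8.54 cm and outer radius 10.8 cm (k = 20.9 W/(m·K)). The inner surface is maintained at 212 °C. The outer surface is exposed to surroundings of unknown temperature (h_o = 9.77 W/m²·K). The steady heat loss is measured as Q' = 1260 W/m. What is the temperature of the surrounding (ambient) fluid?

Series resistances:
  R'_titanium = ln(0.108/0.0854)/(2πk) = 0.2348/(2π·20.9) = 0.001788 m·K/W
  R'_conv,out = 1/(2πr h) = 1/(2π·0.108·9.77) = 0.1508 m·K/W
ΣR = 0.1526 m·K/W
ΔT = Q'·ΣR = 1260 × 0.1526 = 192.3 K
Heat flows outward, so T_out = T_in − ΔT = 212 − 192.3 = 19.7 °C

T_out = 19.7 °C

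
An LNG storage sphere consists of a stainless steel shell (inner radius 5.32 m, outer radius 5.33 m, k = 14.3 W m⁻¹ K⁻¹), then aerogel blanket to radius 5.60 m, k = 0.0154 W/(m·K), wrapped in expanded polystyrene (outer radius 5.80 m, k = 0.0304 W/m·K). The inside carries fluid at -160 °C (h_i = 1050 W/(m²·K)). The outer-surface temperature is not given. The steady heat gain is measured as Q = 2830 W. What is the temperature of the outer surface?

Series resistances:
  R_conv,in = 1/(4πr²h) = 1/(4π·5.32²·1050) = 2.678×10^-6 K/W
  R_stainless steel = (1/5.32 − 1/5.33)/(4πk) = 3.527×10^-4/(4π·14.3) = 1.963×10^-6 K/W
  R_aerogel blanket = (1/5.33 − 1/5.60)/(4πk) = 0.009046/(4π·0.0154) = 0.04674 K/W
  R_expanded polystyrene = (1/5.60 − 1/5.80)/(4πk) = 0.006158/(4π·0.0304) = 0.01612 K/W
ΣR = 0.06287 K/W
ΔT = Q·ΣR = 2830 × 0.06287 = 177.9 K
Heat flows inward, so T_out = T_in + ΔT = -160 + 177.9 = 17.9 °C

T_out = 17.9 °C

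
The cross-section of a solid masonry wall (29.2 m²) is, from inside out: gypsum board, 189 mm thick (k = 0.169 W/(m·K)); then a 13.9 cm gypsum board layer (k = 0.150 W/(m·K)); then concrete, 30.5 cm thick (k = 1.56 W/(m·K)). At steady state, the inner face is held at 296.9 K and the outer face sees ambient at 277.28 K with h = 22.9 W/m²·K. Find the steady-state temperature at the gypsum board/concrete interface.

T = 279.33 K

Series thermal resistances, inner to outer:
  R_gypsum board = L/(kA) = 0.189/(0.169·29.2) = 0.03830 K/W
  R_gypsum board = L/(kA) = 0.139/(0.150·29.2) = 0.03174 K/W
  R_concrete = L/(kA) = 0.305/(1.56·29.2) = 0.006696 K/W
  R_conv,out = 1/(hA) = 1/(22.9·29.2) = 0.001495 K/W
ΣR = 0.03830 + 0.03174 + 0.006696 + 0.001495 = 0.07823 K/W
Q = ΔT/ΣR = (296.9 K − 277.28 K)/0.07823 = 250.8 W
From the inner boundary to the gypsum board/concrete interface, ΣR_partial = 0.07004 K/W.
T_interface = T_in − Q·ΣR_partial = 296.9 K − (250.8)(0.07004) = 279.33 K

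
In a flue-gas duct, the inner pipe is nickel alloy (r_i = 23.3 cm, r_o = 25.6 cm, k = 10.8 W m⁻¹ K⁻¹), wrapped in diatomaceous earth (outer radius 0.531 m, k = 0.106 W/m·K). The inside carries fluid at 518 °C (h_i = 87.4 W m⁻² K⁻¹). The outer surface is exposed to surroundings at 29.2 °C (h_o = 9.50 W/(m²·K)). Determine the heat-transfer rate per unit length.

Q' = 430 W/m

Series thermal resistances, inner to outer:
  R'_conv,in = 1/(2πr h) = 1/(2π·0.233·87.4) = 0.007815 m·K/W
  R'_nickel alloy = ln(0.256/0.233)/(2πk) = 0.09414/(2π·10.8) = 0.001387 m·K/W
  R'_diatomaceous earth = ln(0.531/0.256)/(2πk) = 0.7296/(2π·0.106) = 1.095 m·K/W
  R'_conv,out = 1/(2πr h) = 1/(2π·0.531·9.50) = 0.03155 m·K/W
ΣR = 0.007815 + 0.001387 + 1.095 + 0.03155 = 1.136 m·K/W
Q' = ΔT/ΣR = (518 °C − 29.2 °C)/1.136 = 430 W/m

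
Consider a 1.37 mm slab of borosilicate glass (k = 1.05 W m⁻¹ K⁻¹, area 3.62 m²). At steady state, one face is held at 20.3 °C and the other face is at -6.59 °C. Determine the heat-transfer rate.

Q = 74.6 kW

Q = kA·ΔT/L = 1.05 × 3.62 × |20.3 °C − -6.59 °C| / 0.00137 = 74600 W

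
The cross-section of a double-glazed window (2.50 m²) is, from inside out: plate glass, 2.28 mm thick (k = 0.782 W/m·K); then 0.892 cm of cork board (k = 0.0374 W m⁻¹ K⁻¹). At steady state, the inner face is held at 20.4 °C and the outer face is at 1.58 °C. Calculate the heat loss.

Series thermal resistances, inner to outer:
  R_plate glass = L/(kA) = 0.00228/(0.782·2.50) = 0.001166 K/W
  R_cork board = L/(kA) = 0.00892/(0.0374·2.50) = 0.09540 K/W
ΣR = 0.001166 + 0.09540 = 0.09657 K/W
Q = ΔT/ΣR = (20.4 °C − 1.58 °C)/0.09657 = 195 W

Q = 195 W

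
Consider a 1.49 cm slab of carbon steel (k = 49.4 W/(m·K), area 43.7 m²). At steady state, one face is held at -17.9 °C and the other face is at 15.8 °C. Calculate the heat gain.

Q = kA·ΔT/L = 49.4 × 43.7 × |-17.9 °C − 15.8 °C| / 0.0149 = 4.88×10^6 W

Q = 4880 kW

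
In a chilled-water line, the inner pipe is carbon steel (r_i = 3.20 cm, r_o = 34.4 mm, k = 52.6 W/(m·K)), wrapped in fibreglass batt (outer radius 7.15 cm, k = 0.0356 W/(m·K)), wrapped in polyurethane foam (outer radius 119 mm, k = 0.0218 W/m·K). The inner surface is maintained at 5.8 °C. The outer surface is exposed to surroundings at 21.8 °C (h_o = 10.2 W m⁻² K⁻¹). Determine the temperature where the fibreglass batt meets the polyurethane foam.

T = 13.1 °C

Resistance network (inner→outer):
  R'_carbon steel = ln(0.0344/0.0320)/(2πk) = 0.07232/(2π·52.6) = 2.188×10^-4 m·K/W
  R'_fibreglass batt = ln(0.0715/0.0344)/(2πk) = 0.7316/(2π·0.0356) = 3.271 m·K/W
  R'_polyurethane foam = ln(0.119/0.0715)/(2πk) = 0.5094/(2π·0.0218) = 3.719 m·K/W
  R'_conv,out = 1/(2πr h) = 1/(2π·0.119·10.2) = 0.1311 m·K/W
ΣR = 2.188×10^-4 + 3.271 + 3.719 + 0.1311 = 7.121 m·K/W
Q' = ΔT/ΣR = (5.8 °C − 21.8 °C)/7.121 = -2.247 W/m
From the inner boundary to the fibreglass batt/polyurethane foam interface, ΣR_partial = 3.271 m·K/W.
T_interface = T_in − Q'·ΣR_partial = 5.8 °C − (-2.247)(3.271) = 13.1 °C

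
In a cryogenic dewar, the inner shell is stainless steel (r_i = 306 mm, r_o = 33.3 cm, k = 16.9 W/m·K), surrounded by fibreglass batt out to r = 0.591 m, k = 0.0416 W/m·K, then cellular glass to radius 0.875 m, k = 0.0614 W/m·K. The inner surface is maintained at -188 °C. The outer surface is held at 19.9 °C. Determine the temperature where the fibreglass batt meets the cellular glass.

T = -26.0 °C

Series thermal resistances, inner to outer:
  R_stainless steel = (1/0.306 − 1/0.333)/(4πk) = 0.2650/(4π·16.9) = 0.001248 K/W
  R_fibreglass batt = (1/0.333 − 1/0.591)/(4πk) = 1.311/(4π·0.0416) = 2.508 K/W
  R_cellular glass = (1/0.591 − 1/0.875)/(4πk) = 0.5492/(4π·0.0614) = 0.7118 K/W
ΣR = 0.001248 + 2.508 + 0.7118 = 3.221 K/W
Q = ΔT/ΣR = (-188 °C − 19.9 °C)/3.221 = -64.55 W
From the inner boundary to the fibreglass batt/cellular glass interface, ΣR_partial = 2.509 K/W.
T_interface = T_in − Q·ΣR_partial = -188 °C − (-64.55)(2.509) = -26.0 °C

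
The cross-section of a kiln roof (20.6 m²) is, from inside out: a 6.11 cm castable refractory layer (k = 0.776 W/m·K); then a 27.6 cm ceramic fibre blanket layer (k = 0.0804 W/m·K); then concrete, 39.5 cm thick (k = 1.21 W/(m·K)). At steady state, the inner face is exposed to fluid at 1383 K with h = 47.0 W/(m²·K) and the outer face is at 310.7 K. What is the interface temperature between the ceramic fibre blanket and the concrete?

Resistance network (inner→outer):
  R_conv,in = 1/(hA) = 1/(47.0·20.6) = 0.001033 K/W
  R_castable refractory = L/(kA) = 0.0611/(0.776·20.6) = 0.003822 K/W
  R_ceramic fibre blanket = L/(kA) = 0.276/(0.0804·20.6) = 0.1666 K/W
  R_concrete = L/(kA) = 0.395/(1.21·20.6) = 0.01585 K/W
ΣR = 0.001033 + 0.003822 + 0.1666 + 0.01585 = 0.1873 K/W
Q = ΔT/ΣR = (1383 K − 310.7 K)/0.1873 = 5725 W
From the inner boundary to the ceramic fibre blanket/concrete interface, ΣR_partial = 0.1715 K/W.
T_interface = T_in − Q·ΣR_partial = 1383 K − (5725)(0.1715) = 401 K

T = 401 K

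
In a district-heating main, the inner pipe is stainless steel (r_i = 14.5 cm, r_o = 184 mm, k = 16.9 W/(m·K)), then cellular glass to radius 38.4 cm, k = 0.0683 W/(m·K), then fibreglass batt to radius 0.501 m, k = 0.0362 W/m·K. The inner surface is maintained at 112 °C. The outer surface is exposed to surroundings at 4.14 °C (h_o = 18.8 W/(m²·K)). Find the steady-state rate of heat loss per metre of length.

Resistance network (inner→outer):
  R'_stainless steel = ln(0.184/0.145)/(2πk) = 0.2382/(2π·16.9) = 0.002243 m·K/W
  R'_cellular glass = ln(0.384/0.184)/(2πk) = 0.7357/(2π·0.0683) = 1.714 m·K/W
  R'_fibreglass batt = ln(0.501/0.384)/(2πk) = 0.2660/(2π·0.0362) = 1.169 m·K/W
  R'_conv,out = 1/(2πr h) = 1/(2π·0.501·18.8) = 0.01690 m·K/W
ΣR = 0.002243 + 1.714 + 1.169 + 0.01690 = 2.902 m·K/W
Q' = ΔT/ΣR = (112 °C − 4.14 °C)/2.902 = 37.2 W/m

Q' = 37.2 W/m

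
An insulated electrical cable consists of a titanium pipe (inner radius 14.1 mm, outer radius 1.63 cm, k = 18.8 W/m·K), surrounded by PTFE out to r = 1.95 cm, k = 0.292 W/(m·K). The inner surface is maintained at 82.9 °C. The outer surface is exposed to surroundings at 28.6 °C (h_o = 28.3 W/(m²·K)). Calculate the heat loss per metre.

Q' = 140 W/m

Series thermal resistances, inner to outer:
  R'_titanium = ln(0.0163/0.0141)/(2πk) = 0.1450/(2π·18.8) = 0.001227 m·K/W
  R'_PTFE = ln(0.0195/0.0163)/(2πk) = 0.1792/(2π·0.292) = 0.09770 m·K/W
  R'_conv,out = 1/(2πr h) = 1/(2π·0.0195·28.3) = 0.2884 m·K/W
ΣR = 0.001227 + 0.09770 + 0.2884 = 0.3873 m·K/W
Q' = ΔT/ΣR = (82.9 °C − 28.6 °C)/0.3873 = 140 W/m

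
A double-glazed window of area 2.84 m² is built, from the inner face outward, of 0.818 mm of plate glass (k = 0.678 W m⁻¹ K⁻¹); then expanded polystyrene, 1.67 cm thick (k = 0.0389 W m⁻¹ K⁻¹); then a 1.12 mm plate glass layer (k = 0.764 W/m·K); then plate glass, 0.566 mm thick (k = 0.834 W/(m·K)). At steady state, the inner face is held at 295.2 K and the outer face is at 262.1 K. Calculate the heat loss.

Q = 217 W

Series thermal resistances, inner to outer:
  R_plate glass = L/(kA) = 8.18×10^-4/(0.678·2.84) = 4.248×10^-4 K/W
  R_expanded polystyrene = L/(kA) = 0.0167/(0.0389·2.84) = 0.1512 K/W
  R_plate glass = L/(kA) = 0.00112/(0.764·2.84) = 5.162×10^-4 K/W
  R_plate glass = L/(kA) = 5.66×10^-4/(0.834·2.84) = 2.390×10^-4 K/W
ΣR = 4.248×10^-4 + 0.1512 + 5.162×10^-4 + 2.390×10^-4 = 0.1524 K/W
Q = ΔT/ΣR = (295.2 K − 262.1 K)/0.1524 = 217 W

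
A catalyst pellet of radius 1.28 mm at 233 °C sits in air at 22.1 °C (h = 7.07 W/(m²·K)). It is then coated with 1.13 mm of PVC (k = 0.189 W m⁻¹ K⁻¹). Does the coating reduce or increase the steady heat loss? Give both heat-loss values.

increases: 0.0307 → 0.101 W

Critical radius for a sphere: r_cr = 2k/h = 0.0535 m = 5.35 cm.
Outer radius after coating: r₂ = 0.00128 + 0.00113 = 0.00241 m.
Since r₁ < r_cr and r₂ ≤ r_cr, the coating moves toward the maximum at r_cr — heat loss rises.
Bare: R = 1/(4πr₁²h) = 6870 K/W; Q = 210.9/6870 = 0.0307 W.
Coated: R = R_cond + R_conv = 2092 K/W; Q = 210.9/2092 = 0.101 W.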